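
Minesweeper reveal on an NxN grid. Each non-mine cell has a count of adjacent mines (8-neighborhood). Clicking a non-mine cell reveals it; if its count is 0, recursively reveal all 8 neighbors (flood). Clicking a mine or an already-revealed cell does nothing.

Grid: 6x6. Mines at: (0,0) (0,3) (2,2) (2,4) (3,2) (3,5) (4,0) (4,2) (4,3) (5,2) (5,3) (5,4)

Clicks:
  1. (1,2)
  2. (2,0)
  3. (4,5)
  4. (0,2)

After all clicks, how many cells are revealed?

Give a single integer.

Click 1 (1,2) count=2: revealed 1 new [(1,2)] -> total=1
Click 2 (2,0) count=0: revealed 6 new [(1,0) (1,1) (2,0) (2,1) (3,0) (3,1)] -> total=7
Click 3 (4,5) count=2: revealed 1 new [(4,5)] -> total=8
Click 4 (0,2) count=1: revealed 1 new [(0,2)] -> total=9

Answer: 9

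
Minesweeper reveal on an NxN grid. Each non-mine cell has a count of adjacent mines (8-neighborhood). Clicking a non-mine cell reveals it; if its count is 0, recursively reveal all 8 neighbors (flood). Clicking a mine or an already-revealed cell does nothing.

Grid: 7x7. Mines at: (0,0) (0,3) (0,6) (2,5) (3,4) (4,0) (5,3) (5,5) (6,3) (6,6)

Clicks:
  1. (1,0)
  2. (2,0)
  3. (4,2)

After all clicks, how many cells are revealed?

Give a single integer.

Click 1 (1,0) count=1: revealed 1 new [(1,0)] -> total=1
Click 2 (2,0) count=0: revealed 14 new [(1,1) (1,2) (1,3) (2,0) (2,1) (2,2) (2,3) (3,0) (3,1) (3,2) (3,3) (4,1) (4,2) (4,3)] -> total=15
Click 3 (4,2) count=1: revealed 0 new [(none)] -> total=15

Answer: 15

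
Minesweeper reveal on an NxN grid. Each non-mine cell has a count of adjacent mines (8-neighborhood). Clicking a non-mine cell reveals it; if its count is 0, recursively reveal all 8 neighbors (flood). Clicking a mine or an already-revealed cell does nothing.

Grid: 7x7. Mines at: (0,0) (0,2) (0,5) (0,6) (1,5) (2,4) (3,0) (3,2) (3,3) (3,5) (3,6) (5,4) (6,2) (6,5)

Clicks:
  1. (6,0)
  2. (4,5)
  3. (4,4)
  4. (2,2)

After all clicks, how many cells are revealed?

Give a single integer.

Answer: 9

Derivation:
Click 1 (6,0) count=0: revealed 6 new [(4,0) (4,1) (5,0) (5,1) (6,0) (6,1)] -> total=6
Click 2 (4,5) count=3: revealed 1 new [(4,5)] -> total=7
Click 3 (4,4) count=3: revealed 1 new [(4,4)] -> total=8
Click 4 (2,2) count=2: revealed 1 new [(2,2)] -> total=9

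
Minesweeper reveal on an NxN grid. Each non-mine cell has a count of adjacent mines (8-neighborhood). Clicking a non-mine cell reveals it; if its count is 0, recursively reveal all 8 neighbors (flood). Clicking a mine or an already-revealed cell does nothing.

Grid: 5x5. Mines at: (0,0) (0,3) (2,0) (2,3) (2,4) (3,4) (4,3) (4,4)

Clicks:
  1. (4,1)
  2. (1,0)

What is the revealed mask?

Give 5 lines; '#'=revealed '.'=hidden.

Answer: .....
#....
.....
###..
###..

Derivation:
Click 1 (4,1) count=0: revealed 6 new [(3,0) (3,1) (3,2) (4,0) (4,1) (4,2)] -> total=6
Click 2 (1,0) count=2: revealed 1 new [(1,0)] -> total=7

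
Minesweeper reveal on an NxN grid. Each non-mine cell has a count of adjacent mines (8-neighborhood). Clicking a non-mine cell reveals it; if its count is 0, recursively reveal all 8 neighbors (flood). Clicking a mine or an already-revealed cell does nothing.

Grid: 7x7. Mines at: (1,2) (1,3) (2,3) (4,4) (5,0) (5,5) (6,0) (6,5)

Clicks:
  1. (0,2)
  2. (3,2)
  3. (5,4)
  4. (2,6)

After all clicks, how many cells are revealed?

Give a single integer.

Answer: 17

Derivation:
Click 1 (0,2) count=2: revealed 1 new [(0,2)] -> total=1
Click 2 (3,2) count=1: revealed 1 new [(3,2)] -> total=2
Click 3 (5,4) count=3: revealed 1 new [(5,4)] -> total=3
Click 4 (2,6) count=0: revealed 14 new [(0,4) (0,5) (0,6) (1,4) (1,5) (1,6) (2,4) (2,5) (2,6) (3,4) (3,5) (3,6) (4,5) (4,6)] -> total=17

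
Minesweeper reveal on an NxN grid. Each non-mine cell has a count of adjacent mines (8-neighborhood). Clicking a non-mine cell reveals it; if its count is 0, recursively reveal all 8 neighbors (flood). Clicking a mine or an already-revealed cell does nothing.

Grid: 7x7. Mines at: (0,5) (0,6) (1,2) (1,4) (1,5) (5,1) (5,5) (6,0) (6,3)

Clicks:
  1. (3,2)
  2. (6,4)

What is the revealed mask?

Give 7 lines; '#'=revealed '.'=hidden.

Answer: ##.....
##.....
#######
#######
#######
..###..
....#..

Derivation:
Click 1 (3,2) count=0: revealed 28 new [(0,0) (0,1) (1,0) (1,1) (2,0) (2,1) (2,2) (2,3) (2,4) (2,5) (2,6) (3,0) (3,1) (3,2) (3,3) (3,4) (3,5) (3,6) (4,0) (4,1) (4,2) (4,3) (4,4) (4,5) (4,6) (5,2) (5,3) (5,4)] -> total=28
Click 2 (6,4) count=2: revealed 1 new [(6,4)] -> total=29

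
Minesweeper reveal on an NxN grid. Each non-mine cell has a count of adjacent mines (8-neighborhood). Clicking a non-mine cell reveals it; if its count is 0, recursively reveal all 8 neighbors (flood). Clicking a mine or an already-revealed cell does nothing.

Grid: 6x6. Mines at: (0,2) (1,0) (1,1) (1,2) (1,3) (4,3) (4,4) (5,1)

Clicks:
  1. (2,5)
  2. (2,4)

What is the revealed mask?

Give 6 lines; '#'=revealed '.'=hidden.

Answer: ....##
....##
....##
....##
......
......

Derivation:
Click 1 (2,5) count=0: revealed 8 new [(0,4) (0,5) (1,4) (1,5) (2,4) (2,5) (3,4) (3,5)] -> total=8
Click 2 (2,4) count=1: revealed 0 new [(none)] -> total=8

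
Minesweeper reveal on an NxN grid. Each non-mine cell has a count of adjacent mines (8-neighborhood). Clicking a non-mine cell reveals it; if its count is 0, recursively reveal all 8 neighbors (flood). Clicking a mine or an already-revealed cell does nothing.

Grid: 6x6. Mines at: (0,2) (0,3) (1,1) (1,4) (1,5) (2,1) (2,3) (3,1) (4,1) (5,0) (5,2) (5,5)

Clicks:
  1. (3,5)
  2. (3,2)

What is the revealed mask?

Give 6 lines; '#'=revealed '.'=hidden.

Click 1 (3,5) count=0: revealed 6 new [(2,4) (2,5) (3,4) (3,5) (4,4) (4,5)] -> total=6
Click 2 (3,2) count=4: revealed 1 new [(3,2)] -> total=7

Answer: ......
......
....##
..#.##
....##
......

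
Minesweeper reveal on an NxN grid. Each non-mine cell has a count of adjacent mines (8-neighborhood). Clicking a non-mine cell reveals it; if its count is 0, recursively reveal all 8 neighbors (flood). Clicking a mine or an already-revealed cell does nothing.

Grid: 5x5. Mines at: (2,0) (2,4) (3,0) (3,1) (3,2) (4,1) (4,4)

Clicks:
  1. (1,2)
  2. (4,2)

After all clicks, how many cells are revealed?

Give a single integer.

Click 1 (1,2) count=0: revealed 13 new [(0,0) (0,1) (0,2) (0,3) (0,4) (1,0) (1,1) (1,2) (1,3) (1,4) (2,1) (2,2) (2,3)] -> total=13
Click 2 (4,2) count=3: revealed 1 new [(4,2)] -> total=14

Answer: 14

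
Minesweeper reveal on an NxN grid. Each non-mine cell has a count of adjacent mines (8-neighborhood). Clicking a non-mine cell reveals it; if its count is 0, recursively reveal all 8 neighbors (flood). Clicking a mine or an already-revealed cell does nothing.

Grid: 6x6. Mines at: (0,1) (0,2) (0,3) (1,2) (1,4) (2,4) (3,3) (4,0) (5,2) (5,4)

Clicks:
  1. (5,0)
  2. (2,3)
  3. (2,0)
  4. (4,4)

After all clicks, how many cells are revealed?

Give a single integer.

Click 1 (5,0) count=1: revealed 1 new [(5,0)] -> total=1
Click 2 (2,3) count=4: revealed 1 new [(2,3)] -> total=2
Click 3 (2,0) count=0: revealed 6 new [(1,0) (1,1) (2,0) (2,1) (3,0) (3,1)] -> total=8
Click 4 (4,4) count=2: revealed 1 new [(4,4)] -> total=9

Answer: 9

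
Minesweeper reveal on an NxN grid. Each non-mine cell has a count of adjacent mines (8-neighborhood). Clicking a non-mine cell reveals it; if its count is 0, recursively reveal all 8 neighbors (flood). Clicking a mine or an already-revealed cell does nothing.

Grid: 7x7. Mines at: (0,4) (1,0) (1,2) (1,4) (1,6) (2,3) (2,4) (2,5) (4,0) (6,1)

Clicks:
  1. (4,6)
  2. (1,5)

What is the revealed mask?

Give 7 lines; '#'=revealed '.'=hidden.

Answer: .......
.....#.
.......
.######
.######
.######
..#####

Derivation:
Click 1 (4,6) count=0: revealed 23 new [(3,1) (3,2) (3,3) (3,4) (3,5) (3,6) (4,1) (4,2) (4,3) (4,4) (4,5) (4,6) (5,1) (5,2) (5,3) (5,4) (5,5) (5,6) (6,2) (6,3) (6,4) (6,5) (6,6)] -> total=23
Click 2 (1,5) count=5: revealed 1 new [(1,5)] -> total=24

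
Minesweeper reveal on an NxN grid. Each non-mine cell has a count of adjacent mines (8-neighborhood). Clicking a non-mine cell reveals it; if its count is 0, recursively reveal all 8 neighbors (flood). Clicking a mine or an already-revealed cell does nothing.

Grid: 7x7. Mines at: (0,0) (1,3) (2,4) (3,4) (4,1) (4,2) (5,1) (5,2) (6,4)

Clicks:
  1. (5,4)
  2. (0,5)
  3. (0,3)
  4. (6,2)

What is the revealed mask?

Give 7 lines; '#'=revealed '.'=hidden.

Answer: ...####
....###
.....##
.....##
.....##
....###
..#..##

Derivation:
Click 1 (5,4) count=1: revealed 1 new [(5,4)] -> total=1
Click 2 (0,5) count=0: revealed 16 new [(0,4) (0,5) (0,6) (1,4) (1,5) (1,6) (2,5) (2,6) (3,5) (3,6) (4,5) (4,6) (5,5) (5,6) (6,5) (6,6)] -> total=17
Click 3 (0,3) count=1: revealed 1 new [(0,3)] -> total=18
Click 4 (6,2) count=2: revealed 1 new [(6,2)] -> total=19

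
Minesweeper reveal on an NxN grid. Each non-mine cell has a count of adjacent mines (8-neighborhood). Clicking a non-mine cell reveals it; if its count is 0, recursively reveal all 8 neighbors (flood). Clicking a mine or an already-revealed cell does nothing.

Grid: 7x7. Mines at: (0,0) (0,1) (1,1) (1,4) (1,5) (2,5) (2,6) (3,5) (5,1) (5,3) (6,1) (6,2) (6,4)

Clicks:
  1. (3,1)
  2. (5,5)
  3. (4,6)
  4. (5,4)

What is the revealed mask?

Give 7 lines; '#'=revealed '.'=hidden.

Click 1 (3,1) count=0: revealed 15 new [(2,0) (2,1) (2,2) (2,3) (2,4) (3,0) (3,1) (3,2) (3,3) (3,4) (4,0) (4,1) (4,2) (4,3) (4,4)] -> total=15
Click 2 (5,5) count=1: revealed 1 new [(5,5)] -> total=16
Click 3 (4,6) count=1: revealed 1 new [(4,6)] -> total=17
Click 4 (5,4) count=2: revealed 1 new [(5,4)] -> total=18

Answer: .......
.......
#####..
#####..
#####.#
....##.
.......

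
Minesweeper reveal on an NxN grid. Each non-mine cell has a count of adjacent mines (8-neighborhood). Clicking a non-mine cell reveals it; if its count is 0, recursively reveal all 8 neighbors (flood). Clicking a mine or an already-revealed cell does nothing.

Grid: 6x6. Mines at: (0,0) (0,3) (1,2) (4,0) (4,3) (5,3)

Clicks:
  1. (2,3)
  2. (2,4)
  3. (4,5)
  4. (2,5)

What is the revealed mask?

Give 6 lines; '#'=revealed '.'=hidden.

Click 1 (2,3) count=1: revealed 1 new [(2,3)] -> total=1
Click 2 (2,4) count=0: revealed 14 new [(0,4) (0,5) (1,3) (1,4) (1,5) (2,4) (2,5) (3,3) (3,4) (3,5) (4,4) (4,5) (5,4) (5,5)] -> total=15
Click 3 (4,5) count=0: revealed 0 new [(none)] -> total=15
Click 4 (2,5) count=0: revealed 0 new [(none)] -> total=15

Answer: ....##
...###
...###
...###
....##
....##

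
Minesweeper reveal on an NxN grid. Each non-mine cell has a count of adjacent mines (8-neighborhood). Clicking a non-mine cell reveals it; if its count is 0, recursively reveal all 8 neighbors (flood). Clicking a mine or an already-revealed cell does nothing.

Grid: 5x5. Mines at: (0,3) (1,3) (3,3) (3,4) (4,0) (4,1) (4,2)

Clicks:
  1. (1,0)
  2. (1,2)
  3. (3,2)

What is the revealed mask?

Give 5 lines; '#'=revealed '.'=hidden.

Answer: ###..
###..
###..
###..
.....

Derivation:
Click 1 (1,0) count=0: revealed 12 new [(0,0) (0,1) (0,2) (1,0) (1,1) (1,2) (2,0) (2,1) (2,2) (3,0) (3,1) (3,2)] -> total=12
Click 2 (1,2) count=2: revealed 0 new [(none)] -> total=12
Click 3 (3,2) count=3: revealed 0 new [(none)] -> total=12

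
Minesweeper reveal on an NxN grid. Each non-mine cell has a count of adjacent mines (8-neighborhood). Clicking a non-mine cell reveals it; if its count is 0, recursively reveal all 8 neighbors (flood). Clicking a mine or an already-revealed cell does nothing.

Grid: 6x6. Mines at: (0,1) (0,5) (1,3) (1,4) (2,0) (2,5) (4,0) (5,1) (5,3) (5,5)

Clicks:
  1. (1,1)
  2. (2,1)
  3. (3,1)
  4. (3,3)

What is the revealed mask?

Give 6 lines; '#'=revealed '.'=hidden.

Click 1 (1,1) count=2: revealed 1 new [(1,1)] -> total=1
Click 2 (2,1) count=1: revealed 1 new [(2,1)] -> total=2
Click 3 (3,1) count=2: revealed 1 new [(3,1)] -> total=3
Click 4 (3,3) count=0: revealed 10 new [(2,2) (2,3) (2,4) (3,2) (3,3) (3,4) (4,1) (4,2) (4,3) (4,4)] -> total=13

Answer: ......
.#....
.####.
.####.
.####.
......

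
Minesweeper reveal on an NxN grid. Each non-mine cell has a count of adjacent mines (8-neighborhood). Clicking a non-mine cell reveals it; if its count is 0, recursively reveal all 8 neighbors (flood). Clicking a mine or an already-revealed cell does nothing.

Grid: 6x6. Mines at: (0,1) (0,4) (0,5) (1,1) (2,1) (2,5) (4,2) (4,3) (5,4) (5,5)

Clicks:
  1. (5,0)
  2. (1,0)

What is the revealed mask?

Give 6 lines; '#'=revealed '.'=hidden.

Answer: ......
#.....
......
##....
##....
##....

Derivation:
Click 1 (5,0) count=0: revealed 6 new [(3,0) (3,1) (4,0) (4,1) (5,0) (5,1)] -> total=6
Click 2 (1,0) count=3: revealed 1 new [(1,0)] -> total=7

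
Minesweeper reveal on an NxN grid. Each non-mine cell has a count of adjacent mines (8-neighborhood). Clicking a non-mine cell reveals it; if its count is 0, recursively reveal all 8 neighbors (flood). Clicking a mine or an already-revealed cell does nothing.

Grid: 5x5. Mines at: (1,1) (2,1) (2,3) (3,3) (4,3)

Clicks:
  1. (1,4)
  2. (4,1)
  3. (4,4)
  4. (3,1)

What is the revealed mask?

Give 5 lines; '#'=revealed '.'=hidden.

Answer: .....
....#
.....
###..
###.#

Derivation:
Click 1 (1,4) count=1: revealed 1 new [(1,4)] -> total=1
Click 2 (4,1) count=0: revealed 6 new [(3,0) (3,1) (3,2) (4,0) (4,1) (4,2)] -> total=7
Click 3 (4,4) count=2: revealed 1 new [(4,4)] -> total=8
Click 4 (3,1) count=1: revealed 0 new [(none)] -> total=8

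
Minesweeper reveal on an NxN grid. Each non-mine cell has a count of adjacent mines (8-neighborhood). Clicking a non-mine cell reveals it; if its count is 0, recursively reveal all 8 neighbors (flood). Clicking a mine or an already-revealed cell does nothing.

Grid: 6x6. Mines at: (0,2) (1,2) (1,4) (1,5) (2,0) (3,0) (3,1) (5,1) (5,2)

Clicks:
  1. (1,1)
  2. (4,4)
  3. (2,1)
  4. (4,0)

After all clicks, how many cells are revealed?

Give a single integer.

Answer: 18

Derivation:
Click 1 (1,1) count=3: revealed 1 new [(1,1)] -> total=1
Click 2 (4,4) count=0: revealed 15 new [(2,2) (2,3) (2,4) (2,5) (3,2) (3,3) (3,4) (3,5) (4,2) (4,3) (4,4) (4,5) (5,3) (5,4) (5,5)] -> total=16
Click 3 (2,1) count=4: revealed 1 new [(2,1)] -> total=17
Click 4 (4,0) count=3: revealed 1 new [(4,0)] -> total=18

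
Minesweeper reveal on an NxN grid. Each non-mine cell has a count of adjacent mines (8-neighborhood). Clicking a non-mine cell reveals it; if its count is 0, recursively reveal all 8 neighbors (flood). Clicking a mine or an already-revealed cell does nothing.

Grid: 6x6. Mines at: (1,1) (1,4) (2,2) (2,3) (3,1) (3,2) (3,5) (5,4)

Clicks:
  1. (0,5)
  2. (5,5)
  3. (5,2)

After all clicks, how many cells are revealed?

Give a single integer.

Click 1 (0,5) count=1: revealed 1 new [(0,5)] -> total=1
Click 2 (5,5) count=1: revealed 1 new [(5,5)] -> total=2
Click 3 (5,2) count=0: revealed 8 new [(4,0) (4,1) (4,2) (4,3) (5,0) (5,1) (5,2) (5,3)] -> total=10

Answer: 10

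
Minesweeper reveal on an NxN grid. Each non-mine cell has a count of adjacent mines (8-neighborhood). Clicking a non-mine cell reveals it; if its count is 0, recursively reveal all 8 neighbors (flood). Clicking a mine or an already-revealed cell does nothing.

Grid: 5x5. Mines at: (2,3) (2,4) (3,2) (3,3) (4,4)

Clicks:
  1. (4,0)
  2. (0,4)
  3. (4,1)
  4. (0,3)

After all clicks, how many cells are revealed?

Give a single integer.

Answer: 17

Derivation:
Click 1 (4,0) count=0: revealed 17 new [(0,0) (0,1) (0,2) (0,3) (0,4) (1,0) (1,1) (1,2) (1,3) (1,4) (2,0) (2,1) (2,2) (3,0) (3,1) (4,0) (4,1)] -> total=17
Click 2 (0,4) count=0: revealed 0 new [(none)] -> total=17
Click 3 (4,1) count=1: revealed 0 new [(none)] -> total=17
Click 4 (0,3) count=0: revealed 0 new [(none)] -> total=17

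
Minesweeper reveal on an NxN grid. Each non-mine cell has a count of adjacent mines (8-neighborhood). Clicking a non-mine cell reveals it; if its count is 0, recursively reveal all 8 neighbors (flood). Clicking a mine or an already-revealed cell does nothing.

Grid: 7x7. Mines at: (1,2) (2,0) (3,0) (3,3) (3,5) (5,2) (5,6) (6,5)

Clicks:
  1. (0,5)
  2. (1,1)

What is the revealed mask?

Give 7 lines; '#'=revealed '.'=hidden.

Answer: ...####
.#.####
...####
.......
.......
.......
.......

Derivation:
Click 1 (0,5) count=0: revealed 12 new [(0,3) (0,4) (0,5) (0,6) (1,3) (1,4) (1,5) (1,6) (2,3) (2,4) (2,5) (2,6)] -> total=12
Click 2 (1,1) count=2: revealed 1 new [(1,1)] -> total=13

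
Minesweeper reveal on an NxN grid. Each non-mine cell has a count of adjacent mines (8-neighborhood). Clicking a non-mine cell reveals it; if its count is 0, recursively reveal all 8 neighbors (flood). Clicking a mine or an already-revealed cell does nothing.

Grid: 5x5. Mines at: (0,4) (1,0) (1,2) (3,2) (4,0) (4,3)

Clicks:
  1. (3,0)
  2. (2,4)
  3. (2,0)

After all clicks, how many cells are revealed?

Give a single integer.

Answer: 8

Derivation:
Click 1 (3,0) count=1: revealed 1 new [(3,0)] -> total=1
Click 2 (2,4) count=0: revealed 6 new [(1,3) (1,4) (2,3) (2,4) (3,3) (3,4)] -> total=7
Click 3 (2,0) count=1: revealed 1 new [(2,0)] -> total=8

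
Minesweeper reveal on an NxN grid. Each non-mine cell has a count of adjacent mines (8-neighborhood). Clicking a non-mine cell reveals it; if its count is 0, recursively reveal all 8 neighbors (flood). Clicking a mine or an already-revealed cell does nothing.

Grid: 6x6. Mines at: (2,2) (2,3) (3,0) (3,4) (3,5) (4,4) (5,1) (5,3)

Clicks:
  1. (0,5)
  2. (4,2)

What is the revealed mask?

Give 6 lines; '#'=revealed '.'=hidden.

Answer: ######
######
##..##
......
..#...
......

Derivation:
Click 1 (0,5) count=0: revealed 16 new [(0,0) (0,1) (0,2) (0,3) (0,4) (0,5) (1,0) (1,1) (1,2) (1,3) (1,4) (1,5) (2,0) (2,1) (2,4) (2,5)] -> total=16
Click 2 (4,2) count=2: revealed 1 new [(4,2)] -> total=17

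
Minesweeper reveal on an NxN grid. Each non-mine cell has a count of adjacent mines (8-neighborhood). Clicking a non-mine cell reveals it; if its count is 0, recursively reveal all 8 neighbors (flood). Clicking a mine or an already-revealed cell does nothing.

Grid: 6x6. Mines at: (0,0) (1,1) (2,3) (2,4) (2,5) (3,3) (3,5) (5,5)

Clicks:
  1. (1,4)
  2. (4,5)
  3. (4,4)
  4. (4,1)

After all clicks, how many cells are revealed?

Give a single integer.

Click 1 (1,4) count=3: revealed 1 new [(1,4)] -> total=1
Click 2 (4,5) count=2: revealed 1 new [(4,5)] -> total=2
Click 3 (4,4) count=3: revealed 1 new [(4,4)] -> total=3
Click 4 (4,1) count=0: revealed 15 new [(2,0) (2,1) (2,2) (3,0) (3,1) (3,2) (4,0) (4,1) (4,2) (4,3) (5,0) (5,1) (5,2) (5,3) (5,4)] -> total=18

Answer: 18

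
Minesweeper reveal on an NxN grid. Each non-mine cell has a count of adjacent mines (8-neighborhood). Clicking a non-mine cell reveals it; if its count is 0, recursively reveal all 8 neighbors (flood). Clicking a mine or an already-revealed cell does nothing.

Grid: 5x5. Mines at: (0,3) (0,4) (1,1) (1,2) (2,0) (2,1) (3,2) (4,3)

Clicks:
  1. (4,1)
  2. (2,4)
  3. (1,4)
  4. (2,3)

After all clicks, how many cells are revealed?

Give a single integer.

Click 1 (4,1) count=1: revealed 1 new [(4,1)] -> total=1
Click 2 (2,4) count=0: revealed 6 new [(1,3) (1,4) (2,3) (2,4) (3,3) (3,4)] -> total=7
Click 3 (1,4) count=2: revealed 0 new [(none)] -> total=7
Click 4 (2,3) count=2: revealed 0 new [(none)] -> total=7

Answer: 7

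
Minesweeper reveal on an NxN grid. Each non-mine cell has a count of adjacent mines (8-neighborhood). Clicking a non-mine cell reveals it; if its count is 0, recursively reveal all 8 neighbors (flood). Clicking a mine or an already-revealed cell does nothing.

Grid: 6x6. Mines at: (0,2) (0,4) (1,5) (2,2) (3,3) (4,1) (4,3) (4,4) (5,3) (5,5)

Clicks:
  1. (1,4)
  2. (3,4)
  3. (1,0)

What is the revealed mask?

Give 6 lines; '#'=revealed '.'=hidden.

Click 1 (1,4) count=2: revealed 1 new [(1,4)] -> total=1
Click 2 (3,4) count=3: revealed 1 new [(3,4)] -> total=2
Click 3 (1,0) count=0: revealed 8 new [(0,0) (0,1) (1,0) (1,1) (2,0) (2,1) (3,0) (3,1)] -> total=10

Answer: ##....
##..#.
##....
##..#.
......
......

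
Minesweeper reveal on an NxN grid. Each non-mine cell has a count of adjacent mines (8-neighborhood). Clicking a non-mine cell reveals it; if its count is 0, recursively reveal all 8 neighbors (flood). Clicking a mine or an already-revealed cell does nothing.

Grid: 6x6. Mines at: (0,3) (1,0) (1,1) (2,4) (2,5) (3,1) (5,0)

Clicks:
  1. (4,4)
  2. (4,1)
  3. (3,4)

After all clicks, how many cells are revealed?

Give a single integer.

Answer: 14

Derivation:
Click 1 (4,4) count=0: revealed 14 new [(3,2) (3,3) (3,4) (3,5) (4,1) (4,2) (4,3) (4,4) (4,5) (5,1) (5,2) (5,3) (5,4) (5,5)] -> total=14
Click 2 (4,1) count=2: revealed 0 new [(none)] -> total=14
Click 3 (3,4) count=2: revealed 0 new [(none)] -> total=14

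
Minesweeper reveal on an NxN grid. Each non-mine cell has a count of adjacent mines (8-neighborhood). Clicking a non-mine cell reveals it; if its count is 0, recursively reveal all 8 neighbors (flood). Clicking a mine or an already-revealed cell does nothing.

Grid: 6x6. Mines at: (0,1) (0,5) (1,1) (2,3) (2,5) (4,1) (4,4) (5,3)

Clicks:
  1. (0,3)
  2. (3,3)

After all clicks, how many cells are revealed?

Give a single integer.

Click 1 (0,3) count=0: revealed 6 new [(0,2) (0,3) (0,4) (1,2) (1,3) (1,4)] -> total=6
Click 2 (3,3) count=2: revealed 1 new [(3,3)] -> total=7

Answer: 7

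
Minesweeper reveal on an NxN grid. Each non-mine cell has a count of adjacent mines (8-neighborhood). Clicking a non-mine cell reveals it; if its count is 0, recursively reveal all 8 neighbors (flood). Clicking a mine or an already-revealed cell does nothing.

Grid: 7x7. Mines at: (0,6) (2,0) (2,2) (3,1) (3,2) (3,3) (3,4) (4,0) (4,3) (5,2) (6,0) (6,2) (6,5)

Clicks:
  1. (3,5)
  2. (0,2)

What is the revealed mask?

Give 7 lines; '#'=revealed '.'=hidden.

Answer: ######.
######.
...###.
.....#.
.......
.......
.......

Derivation:
Click 1 (3,5) count=1: revealed 1 new [(3,5)] -> total=1
Click 2 (0,2) count=0: revealed 15 new [(0,0) (0,1) (0,2) (0,3) (0,4) (0,5) (1,0) (1,1) (1,2) (1,3) (1,4) (1,5) (2,3) (2,4) (2,5)] -> total=16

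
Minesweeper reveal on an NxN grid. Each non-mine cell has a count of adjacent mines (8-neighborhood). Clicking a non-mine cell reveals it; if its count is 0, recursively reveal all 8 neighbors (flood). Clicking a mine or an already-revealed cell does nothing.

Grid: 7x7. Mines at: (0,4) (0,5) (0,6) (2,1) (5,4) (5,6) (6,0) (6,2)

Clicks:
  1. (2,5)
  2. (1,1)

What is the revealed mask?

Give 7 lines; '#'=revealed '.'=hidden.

Answer: .......
.######
..#####
#######
#######
####...
.......

Derivation:
Click 1 (2,5) count=0: revealed 28 new [(1,2) (1,3) (1,4) (1,5) (1,6) (2,2) (2,3) (2,4) (2,5) (2,6) (3,0) (3,1) (3,2) (3,3) (3,4) (3,5) (3,6) (4,0) (4,1) (4,2) (4,3) (4,4) (4,5) (4,6) (5,0) (5,1) (5,2) (5,3)] -> total=28
Click 2 (1,1) count=1: revealed 1 new [(1,1)] -> total=29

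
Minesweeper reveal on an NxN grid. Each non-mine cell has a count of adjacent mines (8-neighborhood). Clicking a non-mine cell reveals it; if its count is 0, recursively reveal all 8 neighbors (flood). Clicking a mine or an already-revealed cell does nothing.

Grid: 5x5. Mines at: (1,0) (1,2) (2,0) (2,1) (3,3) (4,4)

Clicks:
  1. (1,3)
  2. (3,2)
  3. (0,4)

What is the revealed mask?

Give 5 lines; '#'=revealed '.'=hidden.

Answer: ...##
...##
...##
..#..
.....

Derivation:
Click 1 (1,3) count=1: revealed 1 new [(1,3)] -> total=1
Click 2 (3,2) count=2: revealed 1 new [(3,2)] -> total=2
Click 3 (0,4) count=0: revealed 5 new [(0,3) (0,4) (1,4) (2,3) (2,4)] -> total=7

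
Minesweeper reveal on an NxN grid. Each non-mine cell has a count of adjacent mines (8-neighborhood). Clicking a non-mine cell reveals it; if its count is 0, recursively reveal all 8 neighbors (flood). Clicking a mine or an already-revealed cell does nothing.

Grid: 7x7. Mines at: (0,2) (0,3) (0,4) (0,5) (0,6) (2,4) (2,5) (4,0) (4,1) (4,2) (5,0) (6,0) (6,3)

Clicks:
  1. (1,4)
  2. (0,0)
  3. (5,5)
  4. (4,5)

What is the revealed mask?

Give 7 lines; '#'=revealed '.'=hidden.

Click 1 (1,4) count=5: revealed 1 new [(1,4)] -> total=1
Click 2 (0,0) count=0: revealed 14 new [(0,0) (0,1) (1,0) (1,1) (1,2) (1,3) (2,0) (2,1) (2,2) (2,3) (3,0) (3,1) (3,2) (3,3)] -> total=15
Click 3 (5,5) count=0: revealed 14 new [(3,4) (3,5) (3,6) (4,3) (4,4) (4,5) (4,6) (5,3) (5,4) (5,5) (5,6) (6,4) (6,5) (6,6)] -> total=29
Click 4 (4,5) count=0: revealed 0 new [(none)] -> total=29

Answer: ##.....
#####..
####...
#######
...####
...####
....###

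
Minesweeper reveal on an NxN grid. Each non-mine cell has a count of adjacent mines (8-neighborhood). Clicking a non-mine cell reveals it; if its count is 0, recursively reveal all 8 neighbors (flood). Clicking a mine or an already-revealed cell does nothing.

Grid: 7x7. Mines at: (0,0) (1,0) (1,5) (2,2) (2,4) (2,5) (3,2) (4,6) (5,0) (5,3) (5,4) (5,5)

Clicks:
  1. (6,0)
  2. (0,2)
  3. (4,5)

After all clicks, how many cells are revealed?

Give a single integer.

Answer: 10

Derivation:
Click 1 (6,0) count=1: revealed 1 new [(6,0)] -> total=1
Click 2 (0,2) count=0: revealed 8 new [(0,1) (0,2) (0,3) (0,4) (1,1) (1,2) (1,3) (1,4)] -> total=9
Click 3 (4,5) count=3: revealed 1 new [(4,5)] -> total=10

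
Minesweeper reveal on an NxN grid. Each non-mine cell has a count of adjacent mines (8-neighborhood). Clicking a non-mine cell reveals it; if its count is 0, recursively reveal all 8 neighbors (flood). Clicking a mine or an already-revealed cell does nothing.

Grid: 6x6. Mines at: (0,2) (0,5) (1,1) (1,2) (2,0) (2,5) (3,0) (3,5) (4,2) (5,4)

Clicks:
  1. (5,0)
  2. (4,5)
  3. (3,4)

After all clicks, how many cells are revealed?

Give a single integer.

Answer: 6

Derivation:
Click 1 (5,0) count=0: revealed 4 new [(4,0) (4,1) (5,0) (5,1)] -> total=4
Click 2 (4,5) count=2: revealed 1 new [(4,5)] -> total=5
Click 3 (3,4) count=2: revealed 1 new [(3,4)] -> total=6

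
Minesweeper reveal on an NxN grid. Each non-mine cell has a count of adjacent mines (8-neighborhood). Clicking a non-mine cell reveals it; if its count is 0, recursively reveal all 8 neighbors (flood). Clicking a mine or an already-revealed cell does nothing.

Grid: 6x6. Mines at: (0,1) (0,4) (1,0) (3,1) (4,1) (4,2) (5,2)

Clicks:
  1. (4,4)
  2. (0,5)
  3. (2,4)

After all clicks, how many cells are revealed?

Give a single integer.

Click 1 (4,4) count=0: revealed 18 new [(1,2) (1,3) (1,4) (1,5) (2,2) (2,3) (2,4) (2,5) (3,2) (3,3) (3,4) (3,5) (4,3) (4,4) (4,5) (5,3) (5,4) (5,5)] -> total=18
Click 2 (0,5) count=1: revealed 1 new [(0,5)] -> total=19
Click 3 (2,4) count=0: revealed 0 new [(none)] -> total=19

Answer: 19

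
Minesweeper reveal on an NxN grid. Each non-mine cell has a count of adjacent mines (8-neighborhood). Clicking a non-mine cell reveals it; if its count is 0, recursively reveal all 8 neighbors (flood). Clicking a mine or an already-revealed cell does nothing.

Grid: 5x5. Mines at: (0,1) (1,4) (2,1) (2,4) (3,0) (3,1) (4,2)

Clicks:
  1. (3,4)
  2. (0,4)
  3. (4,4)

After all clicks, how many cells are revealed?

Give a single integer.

Click 1 (3,4) count=1: revealed 1 new [(3,4)] -> total=1
Click 2 (0,4) count=1: revealed 1 new [(0,4)] -> total=2
Click 3 (4,4) count=0: revealed 3 new [(3,3) (4,3) (4,4)] -> total=5

Answer: 5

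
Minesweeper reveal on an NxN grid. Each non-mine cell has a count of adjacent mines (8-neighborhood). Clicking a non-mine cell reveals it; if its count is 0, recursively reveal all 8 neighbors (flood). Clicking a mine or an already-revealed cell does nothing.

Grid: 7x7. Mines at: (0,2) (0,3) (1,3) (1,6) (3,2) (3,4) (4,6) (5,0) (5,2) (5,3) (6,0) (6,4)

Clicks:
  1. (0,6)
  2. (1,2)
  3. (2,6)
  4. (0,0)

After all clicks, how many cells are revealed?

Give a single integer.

Click 1 (0,6) count=1: revealed 1 new [(0,6)] -> total=1
Click 2 (1,2) count=3: revealed 1 new [(1,2)] -> total=2
Click 3 (2,6) count=1: revealed 1 new [(2,6)] -> total=3
Click 4 (0,0) count=0: revealed 10 new [(0,0) (0,1) (1,0) (1,1) (2,0) (2,1) (3,0) (3,1) (4,0) (4,1)] -> total=13

Answer: 13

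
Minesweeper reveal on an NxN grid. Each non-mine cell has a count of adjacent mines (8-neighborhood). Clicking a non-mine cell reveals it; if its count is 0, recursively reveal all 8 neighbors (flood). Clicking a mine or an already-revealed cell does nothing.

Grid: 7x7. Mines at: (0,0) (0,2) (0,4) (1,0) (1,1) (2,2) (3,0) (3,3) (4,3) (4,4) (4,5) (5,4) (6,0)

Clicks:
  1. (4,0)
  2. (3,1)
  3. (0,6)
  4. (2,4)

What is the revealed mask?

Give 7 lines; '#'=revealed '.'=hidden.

Answer: .....##
....###
....###
.#..###
#......
.......
.......

Derivation:
Click 1 (4,0) count=1: revealed 1 new [(4,0)] -> total=1
Click 2 (3,1) count=2: revealed 1 new [(3,1)] -> total=2
Click 3 (0,6) count=0: revealed 11 new [(0,5) (0,6) (1,4) (1,5) (1,6) (2,4) (2,5) (2,6) (3,4) (3,5) (3,6)] -> total=13
Click 4 (2,4) count=1: revealed 0 new [(none)] -> total=13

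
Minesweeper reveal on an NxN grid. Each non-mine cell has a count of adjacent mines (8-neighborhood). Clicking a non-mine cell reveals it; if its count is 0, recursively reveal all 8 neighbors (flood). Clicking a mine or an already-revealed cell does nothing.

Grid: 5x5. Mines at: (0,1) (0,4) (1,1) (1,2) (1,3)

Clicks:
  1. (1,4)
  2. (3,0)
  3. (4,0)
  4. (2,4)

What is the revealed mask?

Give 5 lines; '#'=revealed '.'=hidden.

Answer: .....
....#
#####
#####
#####

Derivation:
Click 1 (1,4) count=2: revealed 1 new [(1,4)] -> total=1
Click 2 (3,0) count=0: revealed 15 new [(2,0) (2,1) (2,2) (2,3) (2,4) (3,0) (3,1) (3,2) (3,3) (3,4) (4,0) (4,1) (4,2) (4,3) (4,4)] -> total=16
Click 3 (4,0) count=0: revealed 0 new [(none)] -> total=16
Click 4 (2,4) count=1: revealed 0 new [(none)] -> total=16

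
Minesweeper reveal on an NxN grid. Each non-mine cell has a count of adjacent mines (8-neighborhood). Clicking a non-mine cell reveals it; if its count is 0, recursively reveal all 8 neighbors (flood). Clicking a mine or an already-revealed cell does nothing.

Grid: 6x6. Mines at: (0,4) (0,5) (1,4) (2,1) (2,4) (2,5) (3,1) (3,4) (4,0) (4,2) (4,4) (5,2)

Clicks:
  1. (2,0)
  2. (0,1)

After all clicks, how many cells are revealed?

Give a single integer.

Answer: 9

Derivation:
Click 1 (2,0) count=2: revealed 1 new [(2,0)] -> total=1
Click 2 (0,1) count=0: revealed 8 new [(0,0) (0,1) (0,2) (0,3) (1,0) (1,1) (1,2) (1,3)] -> total=9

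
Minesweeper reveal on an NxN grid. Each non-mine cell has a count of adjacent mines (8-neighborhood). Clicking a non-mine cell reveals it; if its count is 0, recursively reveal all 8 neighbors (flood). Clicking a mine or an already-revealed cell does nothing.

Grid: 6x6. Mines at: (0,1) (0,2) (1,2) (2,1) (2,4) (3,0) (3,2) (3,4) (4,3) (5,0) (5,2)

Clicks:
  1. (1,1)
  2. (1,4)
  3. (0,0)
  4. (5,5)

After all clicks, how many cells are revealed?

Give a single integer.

Answer: 7

Derivation:
Click 1 (1,1) count=4: revealed 1 new [(1,1)] -> total=1
Click 2 (1,4) count=1: revealed 1 new [(1,4)] -> total=2
Click 3 (0,0) count=1: revealed 1 new [(0,0)] -> total=3
Click 4 (5,5) count=0: revealed 4 new [(4,4) (4,5) (5,4) (5,5)] -> total=7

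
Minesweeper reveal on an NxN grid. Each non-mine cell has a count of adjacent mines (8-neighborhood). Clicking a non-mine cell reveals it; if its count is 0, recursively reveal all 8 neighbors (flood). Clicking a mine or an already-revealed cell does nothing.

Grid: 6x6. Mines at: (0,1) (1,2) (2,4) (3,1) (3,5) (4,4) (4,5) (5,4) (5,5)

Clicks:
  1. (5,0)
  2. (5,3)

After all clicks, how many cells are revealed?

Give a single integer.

Click 1 (5,0) count=0: revealed 8 new [(4,0) (4,1) (4,2) (4,3) (5,0) (5,1) (5,2) (5,3)] -> total=8
Click 2 (5,3) count=2: revealed 0 new [(none)] -> total=8

Answer: 8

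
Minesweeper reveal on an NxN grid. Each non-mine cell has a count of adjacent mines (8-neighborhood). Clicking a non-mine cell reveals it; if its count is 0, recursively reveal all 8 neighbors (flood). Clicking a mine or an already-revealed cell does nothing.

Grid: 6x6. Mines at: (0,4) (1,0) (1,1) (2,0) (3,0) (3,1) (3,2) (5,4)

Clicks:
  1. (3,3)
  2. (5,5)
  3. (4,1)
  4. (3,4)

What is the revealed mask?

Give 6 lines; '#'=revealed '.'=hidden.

Click 1 (3,3) count=1: revealed 1 new [(3,3)] -> total=1
Click 2 (5,5) count=1: revealed 1 new [(5,5)] -> total=2
Click 3 (4,1) count=3: revealed 1 new [(4,1)] -> total=3
Click 4 (3,4) count=0: revealed 11 new [(1,3) (1,4) (1,5) (2,3) (2,4) (2,5) (3,4) (3,5) (4,3) (4,4) (4,5)] -> total=14

Answer: ......
...###
...###
...###
.#.###
.....#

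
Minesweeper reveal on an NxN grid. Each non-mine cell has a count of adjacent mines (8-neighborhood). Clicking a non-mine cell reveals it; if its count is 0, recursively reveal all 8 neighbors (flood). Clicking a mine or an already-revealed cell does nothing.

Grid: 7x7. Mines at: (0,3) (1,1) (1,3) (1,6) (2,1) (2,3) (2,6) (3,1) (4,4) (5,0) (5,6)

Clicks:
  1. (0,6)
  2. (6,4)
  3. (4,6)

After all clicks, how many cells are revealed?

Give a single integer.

Click 1 (0,6) count=1: revealed 1 new [(0,6)] -> total=1
Click 2 (6,4) count=0: revealed 13 new [(4,1) (4,2) (4,3) (5,1) (5,2) (5,3) (5,4) (5,5) (6,1) (6,2) (6,3) (6,4) (6,5)] -> total=14
Click 3 (4,6) count=1: revealed 1 new [(4,6)] -> total=15

Answer: 15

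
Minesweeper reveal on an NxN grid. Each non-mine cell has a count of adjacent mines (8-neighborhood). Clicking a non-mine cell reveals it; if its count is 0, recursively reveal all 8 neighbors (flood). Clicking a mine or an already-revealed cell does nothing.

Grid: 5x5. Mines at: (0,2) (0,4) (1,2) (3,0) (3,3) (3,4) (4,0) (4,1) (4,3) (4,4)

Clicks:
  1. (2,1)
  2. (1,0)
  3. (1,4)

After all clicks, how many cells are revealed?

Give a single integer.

Click 1 (2,1) count=2: revealed 1 new [(2,1)] -> total=1
Click 2 (1,0) count=0: revealed 5 new [(0,0) (0,1) (1,0) (1,1) (2,0)] -> total=6
Click 3 (1,4) count=1: revealed 1 new [(1,4)] -> total=7

Answer: 7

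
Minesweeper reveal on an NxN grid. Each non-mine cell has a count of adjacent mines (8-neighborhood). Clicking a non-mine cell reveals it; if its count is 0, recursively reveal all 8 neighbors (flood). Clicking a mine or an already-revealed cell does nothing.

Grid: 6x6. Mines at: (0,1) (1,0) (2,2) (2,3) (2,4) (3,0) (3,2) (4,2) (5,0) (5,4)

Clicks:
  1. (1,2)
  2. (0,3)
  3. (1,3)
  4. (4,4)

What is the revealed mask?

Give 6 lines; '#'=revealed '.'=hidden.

Answer: ..####
..####
......
......
....#.
......

Derivation:
Click 1 (1,2) count=3: revealed 1 new [(1,2)] -> total=1
Click 2 (0,3) count=0: revealed 7 new [(0,2) (0,3) (0,4) (0,5) (1,3) (1,4) (1,5)] -> total=8
Click 3 (1,3) count=3: revealed 0 new [(none)] -> total=8
Click 4 (4,4) count=1: revealed 1 new [(4,4)] -> total=9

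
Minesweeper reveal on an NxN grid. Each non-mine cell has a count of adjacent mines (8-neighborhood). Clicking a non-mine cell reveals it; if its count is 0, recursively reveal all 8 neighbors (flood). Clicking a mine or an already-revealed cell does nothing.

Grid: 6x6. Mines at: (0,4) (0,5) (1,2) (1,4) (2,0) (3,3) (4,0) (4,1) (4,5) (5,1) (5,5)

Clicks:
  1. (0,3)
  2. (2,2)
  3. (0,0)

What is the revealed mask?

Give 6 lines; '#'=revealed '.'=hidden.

Click 1 (0,3) count=3: revealed 1 new [(0,3)] -> total=1
Click 2 (2,2) count=2: revealed 1 new [(2,2)] -> total=2
Click 3 (0,0) count=0: revealed 4 new [(0,0) (0,1) (1,0) (1,1)] -> total=6

Answer: ##.#..
##....
..#...
......
......
......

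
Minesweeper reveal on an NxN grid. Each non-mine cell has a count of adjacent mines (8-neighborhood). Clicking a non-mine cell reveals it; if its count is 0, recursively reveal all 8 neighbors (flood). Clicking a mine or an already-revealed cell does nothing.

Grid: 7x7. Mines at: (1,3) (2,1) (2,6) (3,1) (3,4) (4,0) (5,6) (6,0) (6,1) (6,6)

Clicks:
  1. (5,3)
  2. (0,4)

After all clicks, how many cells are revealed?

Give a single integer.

Click 1 (5,3) count=0: revealed 12 new [(4,2) (4,3) (4,4) (4,5) (5,2) (5,3) (5,4) (5,5) (6,2) (6,3) (6,4) (6,5)] -> total=12
Click 2 (0,4) count=1: revealed 1 new [(0,4)] -> total=13

Answer: 13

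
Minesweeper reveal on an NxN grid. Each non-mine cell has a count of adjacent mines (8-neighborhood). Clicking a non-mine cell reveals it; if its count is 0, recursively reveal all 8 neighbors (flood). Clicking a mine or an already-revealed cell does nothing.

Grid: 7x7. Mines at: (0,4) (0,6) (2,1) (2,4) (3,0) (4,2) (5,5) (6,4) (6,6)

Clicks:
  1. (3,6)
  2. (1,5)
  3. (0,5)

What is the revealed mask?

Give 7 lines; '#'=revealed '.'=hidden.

Click 1 (3,6) count=0: revealed 8 new [(1,5) (1,6) (2,5) (2,6) (3,5) (3,6) (4,5) (4,6)] -> total=8
Click 2 (1,5) count=3: revealed 0 new [(none)] -> total=8
Click 3 (0,5) count=2: revealed 1 new [(0,5)] -> total=9

Answer: .....#.
.....##
.....##
.....##
.....##
.......
.......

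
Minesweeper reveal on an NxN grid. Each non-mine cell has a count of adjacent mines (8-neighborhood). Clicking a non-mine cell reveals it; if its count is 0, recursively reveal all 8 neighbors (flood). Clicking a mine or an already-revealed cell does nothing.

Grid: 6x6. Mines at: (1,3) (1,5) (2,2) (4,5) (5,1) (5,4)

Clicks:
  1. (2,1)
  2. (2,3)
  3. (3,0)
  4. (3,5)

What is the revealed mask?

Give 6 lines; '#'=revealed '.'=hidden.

Click 1 (2,1) count=1: revealed 1 new [(2,1)] -> total=1
Click 2 (2,3) count=2: revealed 1 new [(2,3)] -> total=2
Click 3 (3,0) count=0: revealed 11 new [(0,0) (0,1) (0,2) (1,0) (1,1) (1,2) (2,0) (3,0) (3,1) (4,0) (4,1)] -> total=13
Click 4 (3,5) count=1: revealed 1 new [(3,5)] -> total=14

Answer: ###...
###...
##.#..
##...#
##....
......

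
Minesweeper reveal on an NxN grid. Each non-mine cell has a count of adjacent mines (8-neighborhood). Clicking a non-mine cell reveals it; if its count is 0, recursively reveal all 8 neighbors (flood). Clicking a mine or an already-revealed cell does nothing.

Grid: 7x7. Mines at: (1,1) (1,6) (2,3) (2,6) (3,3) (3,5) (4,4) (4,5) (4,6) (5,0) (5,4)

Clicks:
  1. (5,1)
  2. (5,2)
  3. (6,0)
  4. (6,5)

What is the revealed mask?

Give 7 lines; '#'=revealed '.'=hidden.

Answer: .......
.......
.......
.......
.###...
.###...
####.#.

Derivation:
Click 1 (5,1) count=1: revealed 1 new [(5,1)] -> total=1
Click 2 (5,2) count=0: revealed 8 new [(4,1) (4,2) (4,3) (5,2) (5,3) (6,1) (6,2) (6,3)] -> total=9
Click 3 (6,0) count=1: revealed 1 new [(6,0)] -> total=10
Click 4 (6,5) count=1: revealed 1 new [(6,5)] -> total=11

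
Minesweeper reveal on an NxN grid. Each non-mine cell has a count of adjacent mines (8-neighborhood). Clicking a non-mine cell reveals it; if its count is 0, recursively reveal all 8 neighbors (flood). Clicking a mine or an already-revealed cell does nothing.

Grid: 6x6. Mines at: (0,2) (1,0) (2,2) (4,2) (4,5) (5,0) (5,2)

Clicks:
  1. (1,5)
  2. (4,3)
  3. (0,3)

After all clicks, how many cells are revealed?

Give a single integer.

Answer: 13

Derivation:
Click 1 (1,5) count=0: revealed 12 new [(0,3) (0,4) (0,5) (1,3) (1,4) (1,5) (2,3) (2,4) (2,5) (3,3) (3,4) (3,5)] -> total=12
Click 2 (4,3) count=2: revealed 1 new [(4,3)] -> total=13
Click 3 (0,3) count=1: revealed 0 new [(none)] -> total=13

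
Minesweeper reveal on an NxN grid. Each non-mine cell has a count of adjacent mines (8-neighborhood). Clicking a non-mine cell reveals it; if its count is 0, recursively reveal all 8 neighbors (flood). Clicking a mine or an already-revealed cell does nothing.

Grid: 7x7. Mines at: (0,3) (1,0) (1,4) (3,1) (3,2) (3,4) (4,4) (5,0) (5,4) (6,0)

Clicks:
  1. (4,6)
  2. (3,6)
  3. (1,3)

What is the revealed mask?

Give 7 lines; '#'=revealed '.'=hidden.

Click 1 (4,6) count=0: revealed 14 new [(0,5) (0,6) (1,5) (1,6) (2,5) (2,6) (3,5) (3,6) (4,5) (4,6) (5,5) (5,6) (6,5) (6,6)] -> total=14
Click 2 (3,6) count=0: revealed 0 new [(none)] -> total=14
Click 3 (1,3) count=2: revealed 1 new [(1,3)] -> total=15

Answer: .....##
...#.##
.....##
.....##
.....##
.....##
.....##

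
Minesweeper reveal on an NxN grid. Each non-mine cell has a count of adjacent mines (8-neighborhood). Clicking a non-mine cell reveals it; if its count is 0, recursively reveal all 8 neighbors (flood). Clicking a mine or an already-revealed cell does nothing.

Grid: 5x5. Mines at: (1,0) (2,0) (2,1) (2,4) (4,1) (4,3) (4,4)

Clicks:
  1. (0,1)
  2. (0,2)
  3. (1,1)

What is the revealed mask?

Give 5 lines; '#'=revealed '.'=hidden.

Click 1 (0,1) count=1: revealed 1 new [(0,1)] -> total=1
Click 2 (0,2) count=0: revealed 7 new [(0,2) (0,3) (0,4) (1,1) (1,2) (1,3) (1,4)] -> total=8
Click 3 (1,1) count=3: revealed 0 new [(none)] -> total=8

Answer: .####
.####
.....
.....
.....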